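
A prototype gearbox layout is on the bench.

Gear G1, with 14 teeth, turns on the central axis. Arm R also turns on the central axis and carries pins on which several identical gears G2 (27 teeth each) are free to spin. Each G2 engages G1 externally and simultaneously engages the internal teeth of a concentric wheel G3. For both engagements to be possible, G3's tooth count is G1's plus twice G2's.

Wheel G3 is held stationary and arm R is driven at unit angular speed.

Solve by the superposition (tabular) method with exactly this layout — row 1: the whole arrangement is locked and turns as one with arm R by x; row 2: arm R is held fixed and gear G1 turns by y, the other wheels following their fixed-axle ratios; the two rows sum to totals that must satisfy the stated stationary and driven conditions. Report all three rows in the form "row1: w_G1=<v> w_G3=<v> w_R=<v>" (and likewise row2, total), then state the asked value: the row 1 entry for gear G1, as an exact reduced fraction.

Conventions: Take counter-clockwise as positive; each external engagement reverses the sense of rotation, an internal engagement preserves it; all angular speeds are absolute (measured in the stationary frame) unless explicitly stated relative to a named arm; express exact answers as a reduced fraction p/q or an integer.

row1: w_G1=1 w_G3=1 w_R=1
row2: w_G1=34/7 w_G3=-1 w_R=0
total: w_G1=41/7 w_G3=0 w_R=1
asked value: 1

recognized (axles ride arm R): planetary set, 14/27/68 teeth
row 1: whole set turns with the arm by x
row 2 — arm fixed, fixed-axis ratios: sun y, ring −(14/68)·y, arm 0
boundary: total ω_ring = x − (14/68)·y = 0 and total ω_arm = x = 1  ⇒  y = 34/7, x = 1
row 2 ring = −(14/68)·34/7 = -1
totals (row 1 + row 2): sun 1 + 34/7 = 41/7, ring 1 + (-1) = 0, arm 1 + 0 = 1
asked cell (row1, sun) = 1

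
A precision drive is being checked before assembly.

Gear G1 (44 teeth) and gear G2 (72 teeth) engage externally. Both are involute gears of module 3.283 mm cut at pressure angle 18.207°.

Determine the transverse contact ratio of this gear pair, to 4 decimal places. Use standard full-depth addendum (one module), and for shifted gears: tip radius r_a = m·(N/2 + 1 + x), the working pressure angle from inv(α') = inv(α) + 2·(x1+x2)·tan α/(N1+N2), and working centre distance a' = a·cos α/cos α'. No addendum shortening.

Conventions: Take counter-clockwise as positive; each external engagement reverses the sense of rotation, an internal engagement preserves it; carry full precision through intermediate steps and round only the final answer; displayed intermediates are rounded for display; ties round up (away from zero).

1.8791

topology: single-mesh involute geometry — m = 3.283, 44T/72T pair
base radii: r_b1 = 68.609925, r_b2 = 112.270786
tip radii: r_a1 = 75.509000, r_a2 = 121.471000
no profile shift: α' = α, a' = a
action lengths: √(r_a1²−r_b1²) = 31.532321, √(r_a2²−r_b2²) = 46.373208
base pitch p_b = π·m·cos α = 9.797474
CR = (31.532321 + 46.373208 − 190.414000·sin 18.20700°)/9.797474 = 1.879106
contact ratio ≈ 1.8791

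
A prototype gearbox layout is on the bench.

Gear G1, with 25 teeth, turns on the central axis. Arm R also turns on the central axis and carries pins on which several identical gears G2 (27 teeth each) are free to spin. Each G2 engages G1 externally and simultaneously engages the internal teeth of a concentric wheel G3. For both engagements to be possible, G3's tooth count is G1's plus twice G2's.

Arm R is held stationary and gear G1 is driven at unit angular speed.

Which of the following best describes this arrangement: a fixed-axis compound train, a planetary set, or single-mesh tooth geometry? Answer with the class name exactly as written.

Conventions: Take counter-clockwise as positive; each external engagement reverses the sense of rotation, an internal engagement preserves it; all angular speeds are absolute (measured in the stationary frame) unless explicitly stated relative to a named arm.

planetary set (25T centre, 27T on arm, 79T internal) — Willis relation
classification: planetary set

planetary set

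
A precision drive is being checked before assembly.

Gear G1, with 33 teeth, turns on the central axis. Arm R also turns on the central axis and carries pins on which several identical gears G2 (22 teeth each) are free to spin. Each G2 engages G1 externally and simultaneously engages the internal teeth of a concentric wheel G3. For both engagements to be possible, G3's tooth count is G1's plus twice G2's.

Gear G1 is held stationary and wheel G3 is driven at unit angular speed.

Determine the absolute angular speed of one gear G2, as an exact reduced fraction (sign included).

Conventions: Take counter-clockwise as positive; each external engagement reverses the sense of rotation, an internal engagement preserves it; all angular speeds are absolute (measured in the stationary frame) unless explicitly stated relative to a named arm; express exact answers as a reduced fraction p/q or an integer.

planetary set (33T centre, 22T on arm, 77T internal) — Willis relation
ring teeth: 33 + 2·22 = 77
33(ω_sun−ω_arm) = −77(ω_ring−ω_arm),  ω_sun = 0, ω_ring = 1
33(0−ω_arm) = −77(1−ω_arm)  ⇒  110·ω_arm = 77  ⇒  ω_arm = 7/10
sun–planet mesh: 33·(0−7/10) = −22·(ω_p−ω_arm)  ⇒  ω_p−ω_arm = 21/20
ω_p = 7/10 + 21/20 = 7/4
exact speed ratio = 7/4

7/4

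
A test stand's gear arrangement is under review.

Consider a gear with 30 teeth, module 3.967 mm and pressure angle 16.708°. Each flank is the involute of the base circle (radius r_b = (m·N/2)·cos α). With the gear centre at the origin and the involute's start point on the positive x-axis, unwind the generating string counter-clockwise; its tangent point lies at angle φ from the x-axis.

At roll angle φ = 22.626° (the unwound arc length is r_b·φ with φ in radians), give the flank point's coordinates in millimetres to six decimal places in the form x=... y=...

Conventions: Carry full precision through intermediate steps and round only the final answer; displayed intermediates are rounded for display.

x=61.264948 y=1.151773

single-mesh involute tooth geometry (30T wheel at module 3.967)
pitch radius r_p = m·N/2 = 3.967·30/2 = 59.505000
base radius r_b = r_p·cos α = 59.505000·cos 16.708° = 56.992839
roll angle φ = 22.626° = 0.39489820 rad
x = r_b·(cos φ + φ·sin φ) = 61.264948
y = r_b·(sin φ − φ·cos φ) = 1.151773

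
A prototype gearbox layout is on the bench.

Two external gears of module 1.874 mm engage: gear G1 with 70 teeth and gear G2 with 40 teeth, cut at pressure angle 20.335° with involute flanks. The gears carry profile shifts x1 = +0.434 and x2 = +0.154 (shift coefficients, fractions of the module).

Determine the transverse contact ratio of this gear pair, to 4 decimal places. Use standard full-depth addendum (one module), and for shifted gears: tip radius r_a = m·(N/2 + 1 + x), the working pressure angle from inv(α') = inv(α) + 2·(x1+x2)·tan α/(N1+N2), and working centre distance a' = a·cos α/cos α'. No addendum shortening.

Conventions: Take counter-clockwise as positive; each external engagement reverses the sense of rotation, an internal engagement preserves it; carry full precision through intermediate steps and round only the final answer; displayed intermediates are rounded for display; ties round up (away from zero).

single-mesh involute tooth geometry (70T engaging 40T at module 1.874)
base radii: r_b1 = 61.502223, r_b2 = 35.144128
tip radii: r_a1 = 68.277316, r_a2 = 39.642596
inv(α') = inv(20.335°) + 2·(+0.434+0.154)·tan α/(70+40) = 0.01965525  ⇒  α' = 21.85912°
a' = a·cos α / cos α' = 103.0700·cos 20.335°/cos 21.85912° = 104.133313
action lengths: √(r_a1²−r_b1²) = 29.652461, √(r_a2²−r_b2²) = 18.341911
base pitch p_b = π·m·cos α = 5.520427
CR = (29.652461 + 18.341911 − 104.133313·sin 21.85912°)/5.520427 = 1.670680
contact ratio ≈ 1.6707

1.6707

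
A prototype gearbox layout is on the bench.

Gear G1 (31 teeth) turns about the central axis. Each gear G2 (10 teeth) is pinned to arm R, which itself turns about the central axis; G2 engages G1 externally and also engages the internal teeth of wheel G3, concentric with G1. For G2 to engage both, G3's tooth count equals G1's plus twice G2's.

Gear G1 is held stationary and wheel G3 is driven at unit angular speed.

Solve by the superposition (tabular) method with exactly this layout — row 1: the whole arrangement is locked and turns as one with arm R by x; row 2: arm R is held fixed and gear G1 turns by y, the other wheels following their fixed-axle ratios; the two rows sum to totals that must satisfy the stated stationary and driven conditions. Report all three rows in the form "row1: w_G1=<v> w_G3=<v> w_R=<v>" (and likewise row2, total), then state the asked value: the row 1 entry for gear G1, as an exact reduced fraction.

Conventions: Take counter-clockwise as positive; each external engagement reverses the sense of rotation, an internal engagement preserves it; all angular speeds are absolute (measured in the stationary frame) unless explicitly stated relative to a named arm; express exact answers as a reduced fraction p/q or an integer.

planetary set (31T centre, 10T on arm, 51T internal) — Willis relation
row 1 (train locked, turned with arm): all members turn x
row 2: sun turns y, ring = −(31/51)·y, arm 0
boundary: total ω_sun = x + y = 0 and total ω_ring = x − (31/51)·y = 1  ⇒  y = -51/82, x = 51/82
row 2 ring = −(31/51)·(-51/82) = 31/82
totals (row 1 + row 2): sun 51/82 + (-51/82) = 0, ring 51/82 + 31/82 = 1, arm 51/82 + 0 = 51/82
asked cell (row1, sun) = 51/82

row1: w_G1=51/82 w_G3=51/82 w_R=51/82
row2: w_G1=-51/82 w_G3=31/82 w_R=0
total: w_G1=0 w_G3=1 w_R=51/82
asked value: 51/82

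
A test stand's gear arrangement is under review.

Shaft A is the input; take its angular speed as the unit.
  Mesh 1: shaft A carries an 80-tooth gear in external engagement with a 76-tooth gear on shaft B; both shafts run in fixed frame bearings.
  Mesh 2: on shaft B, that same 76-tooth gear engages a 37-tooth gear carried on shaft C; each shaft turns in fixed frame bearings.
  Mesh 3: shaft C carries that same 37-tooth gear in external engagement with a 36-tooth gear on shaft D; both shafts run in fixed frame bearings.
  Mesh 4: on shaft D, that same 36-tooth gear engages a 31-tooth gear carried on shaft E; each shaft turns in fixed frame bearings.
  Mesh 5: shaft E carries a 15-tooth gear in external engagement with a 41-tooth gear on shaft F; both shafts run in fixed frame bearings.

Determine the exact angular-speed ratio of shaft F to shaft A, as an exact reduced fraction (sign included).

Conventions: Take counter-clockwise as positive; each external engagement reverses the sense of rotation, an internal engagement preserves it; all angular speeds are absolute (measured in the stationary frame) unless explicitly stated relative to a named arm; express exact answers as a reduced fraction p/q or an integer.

-1200/1271

class = fixed-axis compound train [5 meshes; 5 ratios multiply, 5 sense flips]
mesh 1 [80T→76T]: running ratio 20/19, sense −
mesh 2 [76T→37T]: running ratio 80/37, sense +
mesh 3 [37T→36T]: running ratio 20/9, sense −
mesh 4 [36T→31T]: running ratio 80/31, sense +
mesh 5 [15T→41T]: running ratio 1200/1271, sense −
ω_out/ω_in = -1200/1271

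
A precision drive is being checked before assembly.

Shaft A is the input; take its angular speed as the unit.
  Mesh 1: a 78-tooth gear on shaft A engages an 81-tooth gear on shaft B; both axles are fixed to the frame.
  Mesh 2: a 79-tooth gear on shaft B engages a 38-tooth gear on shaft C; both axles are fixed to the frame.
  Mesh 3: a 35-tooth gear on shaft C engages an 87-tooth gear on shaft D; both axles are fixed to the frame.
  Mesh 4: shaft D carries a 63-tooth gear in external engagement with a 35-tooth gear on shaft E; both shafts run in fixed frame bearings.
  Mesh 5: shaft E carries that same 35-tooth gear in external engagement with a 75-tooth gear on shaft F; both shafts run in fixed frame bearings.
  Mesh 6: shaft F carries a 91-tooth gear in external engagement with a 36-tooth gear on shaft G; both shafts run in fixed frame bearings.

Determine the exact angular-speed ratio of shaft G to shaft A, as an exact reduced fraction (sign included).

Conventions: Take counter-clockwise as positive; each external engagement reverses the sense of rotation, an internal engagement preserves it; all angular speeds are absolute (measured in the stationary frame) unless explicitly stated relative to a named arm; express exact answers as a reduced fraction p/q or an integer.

4579393/2677860

class = fixed-axis compound train [6 meshes; 6 ratios multiply, 6 sense flips]
mesh 1 [78T→81T]: running ratio 26/27, sense −
mesh 2 [79T→38T]: running ratio 1027/513, sense +
mesh 3 [35T→87T]: running ratio 35945/44631, sense −
mesh 4 [63T→35T]: running ratio 7189/4959, sense +
mesh 5 [35T→75T]: running ratio 50323/74385, sense −
mesh 6 [91T→36T]: running ratio 4579393/2677860, sense +
ω_out/ω_in = 4579393/2677860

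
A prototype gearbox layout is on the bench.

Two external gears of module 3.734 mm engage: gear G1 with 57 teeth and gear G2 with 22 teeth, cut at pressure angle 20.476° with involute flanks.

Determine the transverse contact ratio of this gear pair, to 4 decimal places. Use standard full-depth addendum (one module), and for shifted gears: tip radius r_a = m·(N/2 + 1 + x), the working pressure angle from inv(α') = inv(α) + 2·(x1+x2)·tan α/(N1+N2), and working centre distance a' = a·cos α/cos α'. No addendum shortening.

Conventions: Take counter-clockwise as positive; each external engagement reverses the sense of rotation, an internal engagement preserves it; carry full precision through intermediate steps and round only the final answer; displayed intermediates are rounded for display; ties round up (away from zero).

1.6570

single-mesh involute tooth geometry (57T engaging 22T at module 3.734)
base radii: r_b1 = 99.695320, r_b2 = 38.478895
tip radii: r_a1 = 110.153000, r_a2 = 44.808000
no profile shift: α' = α, a' = a
action lengths: √(r_a1²−r_b1²) = 46.845774, √(r_a2²−r_b2²) = 22.959344
base pitch p_b = π·m·cos α = 10.989547
CR = (46.845774 + 22.959344 − 147.493000·sin 20.47600°)/10.989547 = 1.657016
contact ratio ≈ 1.6570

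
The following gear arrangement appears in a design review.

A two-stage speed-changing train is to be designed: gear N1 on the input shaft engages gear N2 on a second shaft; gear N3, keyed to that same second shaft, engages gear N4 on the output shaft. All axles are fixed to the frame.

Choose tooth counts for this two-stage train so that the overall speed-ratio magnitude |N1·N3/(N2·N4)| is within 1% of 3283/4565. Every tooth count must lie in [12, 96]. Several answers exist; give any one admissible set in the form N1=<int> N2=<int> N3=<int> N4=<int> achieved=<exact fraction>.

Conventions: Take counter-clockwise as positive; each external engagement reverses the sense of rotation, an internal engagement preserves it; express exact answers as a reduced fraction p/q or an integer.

class = fixed-axis compound train [2-stage, 3283/4565 wanted]
target = 3283/4565 in lowest terms: an exact hit needs N1·N3 = k·3283 and N2·N4 = k·4565 for one integer k, every count in [12, 96]; additionally prefer no 1:1 stage (N1 ≠ N2, N3 ≠ N4)
k = 1: N1·N3 = 3283 = 49·67, N2·N4 = 4565 = 55·83
achieved = 49·67/(55·83) = 3283/4565; |achieved − target| = 0 ≤ 3283/456500 ✓

N1=49 N2=55 N3=67 N4=83 achieved=3283/4565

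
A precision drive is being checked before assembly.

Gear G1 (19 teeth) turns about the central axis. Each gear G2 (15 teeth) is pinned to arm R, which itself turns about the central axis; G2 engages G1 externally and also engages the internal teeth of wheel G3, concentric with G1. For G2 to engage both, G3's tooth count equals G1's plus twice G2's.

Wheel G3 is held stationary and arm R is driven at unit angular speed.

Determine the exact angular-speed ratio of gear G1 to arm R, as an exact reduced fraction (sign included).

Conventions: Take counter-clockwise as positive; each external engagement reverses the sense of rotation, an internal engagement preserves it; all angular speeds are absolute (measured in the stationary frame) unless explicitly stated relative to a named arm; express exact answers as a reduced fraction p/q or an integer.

class = planetary set [G3 = 19+2·15 = 49; Willis about the carrier]
ring teeth: 19 + 2·15 = 49
19(ω_sun−ω_arm) = −49(ω_ring−ω_arm),  ω_ring = 0, ω_arm = 1
ω_sun = 1 − (49/19)(0−1) = 68/19
ω_out/ω_in = 68/19

68/19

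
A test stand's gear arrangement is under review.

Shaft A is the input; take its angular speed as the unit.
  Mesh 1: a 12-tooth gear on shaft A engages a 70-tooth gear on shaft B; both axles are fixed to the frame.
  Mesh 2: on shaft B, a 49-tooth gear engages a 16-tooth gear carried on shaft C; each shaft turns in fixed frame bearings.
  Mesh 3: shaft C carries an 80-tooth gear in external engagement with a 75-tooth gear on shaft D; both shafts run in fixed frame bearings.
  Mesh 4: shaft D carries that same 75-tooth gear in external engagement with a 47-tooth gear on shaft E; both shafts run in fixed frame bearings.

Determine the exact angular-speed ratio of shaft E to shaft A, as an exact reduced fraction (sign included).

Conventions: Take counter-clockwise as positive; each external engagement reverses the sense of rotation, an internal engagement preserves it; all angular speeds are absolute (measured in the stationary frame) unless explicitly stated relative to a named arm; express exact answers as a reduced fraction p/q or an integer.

class = fixed-axis compound train [4 meshes; 4 ratios multiply, 4 sense flips]
mesh 1 [12T→70T]: running ratio 6/35, sense −
mesh 2 [49T→16T]: running ratio 21/40, sense +
mesh 3 [80T→75T]: running ratio 14/25, sense −
mesh 4 [75T→47T]: running ratio 42/47, sense +
ω_out/ω_in = 42/47

42/47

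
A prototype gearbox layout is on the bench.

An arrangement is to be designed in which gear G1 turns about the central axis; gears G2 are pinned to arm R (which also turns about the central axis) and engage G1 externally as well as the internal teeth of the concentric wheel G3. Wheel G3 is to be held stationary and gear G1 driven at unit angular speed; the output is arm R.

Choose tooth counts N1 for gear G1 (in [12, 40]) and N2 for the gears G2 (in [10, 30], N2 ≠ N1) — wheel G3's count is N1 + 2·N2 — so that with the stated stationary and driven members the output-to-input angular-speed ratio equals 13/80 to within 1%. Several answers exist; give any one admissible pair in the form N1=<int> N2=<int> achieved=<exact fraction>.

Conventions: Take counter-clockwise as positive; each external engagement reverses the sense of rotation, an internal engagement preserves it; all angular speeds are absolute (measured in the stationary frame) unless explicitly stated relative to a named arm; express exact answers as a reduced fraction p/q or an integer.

N1=13 N2=27 achieved=13/80

topology: planetary set — design target 13/80, arm = carrier (Willis)
Willis with ω_ring = 0: ω_arm/ω_sun = N1/(N1+N3); set equal to 13/80  ⇒  N3/N1 = 1/(13/80) − 1 = 67/13
N3 = N1 + 2·N2  ⇒  N2/N1 = (N3/N1 − 1)/2 = (67/13 − 1)/2 = 27/13
smallest multiple with N1 ≥ 12 and N2 ≥ 10: k = 1  ⇒  N1 = 1·13 = 13, N2 = 1·27 = 27 (N1 ≤ 40, N2 ≤ 30, N2 ≠ N1 ✓), N3 = 13 + 2·27 = 67
check: N1/(N1+N3) with N1 = 13, N3 = 67 gives 13/80; |achieved − target| = 0 ≤ 13/8000 ✓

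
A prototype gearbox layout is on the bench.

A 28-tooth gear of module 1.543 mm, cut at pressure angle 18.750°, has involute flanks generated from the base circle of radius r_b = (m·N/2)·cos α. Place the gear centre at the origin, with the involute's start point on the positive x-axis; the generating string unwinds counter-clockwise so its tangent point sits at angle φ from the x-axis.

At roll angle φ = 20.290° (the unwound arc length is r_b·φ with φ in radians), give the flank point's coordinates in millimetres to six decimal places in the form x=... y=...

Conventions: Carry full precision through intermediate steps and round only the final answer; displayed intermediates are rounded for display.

recognized (one wheel, involute flank): single-mesh tooth geometry, m = 1.543, N = 28
pitch radius r_p = m·N/2 = 1.543·28/2 = 21.602000
base radius r_b = r_p·cos α = 21.602000·cos 18.750° = 20.455585
roll angle φ = 20.290° = 0.35412731 rad
x = r_b·(cos φ + φ·sin φ) = 21.698280
y = r_b·(sin φ − φ·cos φ) = 0.299029

x=21.698280 y=0.299029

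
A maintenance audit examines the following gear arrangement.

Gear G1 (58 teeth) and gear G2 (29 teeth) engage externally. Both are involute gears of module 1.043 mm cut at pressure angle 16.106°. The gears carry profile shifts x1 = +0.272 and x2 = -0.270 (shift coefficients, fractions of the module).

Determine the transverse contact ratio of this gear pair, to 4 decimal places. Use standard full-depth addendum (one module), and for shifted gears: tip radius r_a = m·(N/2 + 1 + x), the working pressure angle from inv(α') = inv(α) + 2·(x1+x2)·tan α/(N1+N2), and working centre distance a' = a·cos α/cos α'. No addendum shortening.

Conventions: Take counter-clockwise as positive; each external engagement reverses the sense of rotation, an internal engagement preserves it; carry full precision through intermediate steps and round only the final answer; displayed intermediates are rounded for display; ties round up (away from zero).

1.9605

recognized (one external pair, fixed centres): single-mesh tooth geometry, m = 1.043, N1 = 58, N2 = 29
base radii: r_b1 = 29.059809, r_b2 = 14.529904
tip radii: r_a1 = 31.573696, r_a2 = 15.884890
inv(α') = inv(16.106°) + 2·(+0.272-0.270)·tan α/(58+29) = 0.00765916  ⇒  α' = 16.11512°
a' = a·cos α / cos α' = 45.3705·cos 16.106°/cos 16.11512° = 45.372585
action lengths: √(r_a1²−r_b1²) = 12.346085, √(r_a2²−r_b2²) = 6.419627
base pitch p_b = π·m·cos α = 3.148072
CR = (12.346085 + 6.419627 − 45.372585·sin 16.11512°)/3.148072 = 1.960479
contact ratio ≈ 1.9605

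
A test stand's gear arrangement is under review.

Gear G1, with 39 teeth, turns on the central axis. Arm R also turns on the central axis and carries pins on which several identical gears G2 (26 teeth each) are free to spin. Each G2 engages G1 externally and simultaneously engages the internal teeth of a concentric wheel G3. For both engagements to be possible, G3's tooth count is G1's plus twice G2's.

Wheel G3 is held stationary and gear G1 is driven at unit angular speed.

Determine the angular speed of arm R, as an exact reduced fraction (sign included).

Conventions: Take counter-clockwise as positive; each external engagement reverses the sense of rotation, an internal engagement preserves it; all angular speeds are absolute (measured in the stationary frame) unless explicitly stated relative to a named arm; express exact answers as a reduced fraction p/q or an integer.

recognized (axles ride arm R): planetary set, 39/26/91 teeth
ring teeth: 39 + 2·26 = 91
39(ω_sun−ω_arm) = −91(ω_ring−ω_arm),  ω_ring = 0, ω_sun = 1
39(1−ω_arm) = −91(0−ω_arm)  ⇒  130·ω_arm = 39  ⇒  ω_arm = 3/10
exact speed ratio = 3/10

3/10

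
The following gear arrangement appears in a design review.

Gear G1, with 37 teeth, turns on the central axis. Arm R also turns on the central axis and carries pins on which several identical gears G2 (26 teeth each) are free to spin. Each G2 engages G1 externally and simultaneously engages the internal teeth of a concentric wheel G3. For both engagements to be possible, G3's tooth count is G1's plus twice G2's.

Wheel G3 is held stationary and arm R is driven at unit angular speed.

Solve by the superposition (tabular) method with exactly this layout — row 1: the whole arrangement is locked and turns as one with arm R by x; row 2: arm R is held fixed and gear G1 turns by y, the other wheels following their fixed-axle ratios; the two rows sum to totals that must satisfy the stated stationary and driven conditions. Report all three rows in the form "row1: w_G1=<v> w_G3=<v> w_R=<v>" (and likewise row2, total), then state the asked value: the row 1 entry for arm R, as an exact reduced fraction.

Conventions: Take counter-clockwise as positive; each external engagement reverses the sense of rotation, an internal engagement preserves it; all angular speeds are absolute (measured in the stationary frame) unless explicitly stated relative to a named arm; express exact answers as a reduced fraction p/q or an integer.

row1: w_G1=1 w_G3=1 w_R=1
row2: w_G1=89/37 w_G3=-1 w_R=0
total: w_G1=126/37 w_G3=0 w_R=1
asked value: 1

planetary set (37T centre, 26T on arm, 89T internal) — Willis relation
row 1: whole set turns with the arm by x
row 2 (arm held, sun turns y): ω_ring = −(37/89)·y, ω_arm = 0
boundary: total ω_ring = x − (37/89)·y = 0 and total ω_arm = x = 1  ⇒  y = 89/37, x = 1
row 2 ring = −(37/89)·89/37 = -1
totals (row 1 + row 2): sun 1 + 89/37 = 126/37, ring 1 + (-1) = 0, arm 1 + 0 = 1
asked cell (row1, arm) = 1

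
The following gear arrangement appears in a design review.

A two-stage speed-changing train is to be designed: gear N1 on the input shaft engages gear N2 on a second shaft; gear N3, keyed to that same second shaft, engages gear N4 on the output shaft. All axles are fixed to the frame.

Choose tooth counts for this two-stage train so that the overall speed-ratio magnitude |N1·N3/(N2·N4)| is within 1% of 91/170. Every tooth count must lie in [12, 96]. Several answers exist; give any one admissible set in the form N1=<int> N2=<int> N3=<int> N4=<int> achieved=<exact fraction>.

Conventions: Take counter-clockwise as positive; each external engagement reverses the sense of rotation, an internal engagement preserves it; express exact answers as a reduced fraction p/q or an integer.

N1=13 N2=17 N3=14 N4=20 achieved=91/170

class = fixed-axis compound train [2-stage, 91/170 wanted]
target = 91/170 in lowest terms: an exact hit needs N1·N3 = k·91 and N2·N4 = k·170 for one integer k, every count in [12, 96]; additionally prefer no 1:1 stage (N1 ≠ N2, N3 ≠ N4)
k = 1: no 1:1-free in-range split of k·91 and k·170 into factor pairs; take k = 2
k = 2: N1·N3 = 182 = 13·14, N2·N4 = 340 = 17·20
achieved = 13·14/(17·20) = 91/170; |achieved − target| = 0 ≤ 91/17000 ✓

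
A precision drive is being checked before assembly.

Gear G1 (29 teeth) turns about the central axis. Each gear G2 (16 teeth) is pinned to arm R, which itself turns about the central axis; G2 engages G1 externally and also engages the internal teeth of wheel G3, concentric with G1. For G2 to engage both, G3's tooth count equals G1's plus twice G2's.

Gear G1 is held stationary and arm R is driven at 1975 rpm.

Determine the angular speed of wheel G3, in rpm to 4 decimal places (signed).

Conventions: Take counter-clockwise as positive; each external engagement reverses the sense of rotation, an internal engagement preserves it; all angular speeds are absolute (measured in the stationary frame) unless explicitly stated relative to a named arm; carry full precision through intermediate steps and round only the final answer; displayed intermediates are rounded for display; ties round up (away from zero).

planetary set (29T centre, 16T on arm, 61T internal) — Willis relation
normalise by the input: solve with ω_arm = 1, then scale by 1975 rpm
ring teeth: 29 + 2·16 = 61
29(ω_sun−ω_arm) = −61(ω_ring−ω_arm),  ω_sun = 0, ω_arm = 1
ω_ring = 1 − (29/61)(0−1) = 90/61
scale: ω_ring = 90/61 × 1975 rpm = +2913.9344 rpm

+2913.9344 rpm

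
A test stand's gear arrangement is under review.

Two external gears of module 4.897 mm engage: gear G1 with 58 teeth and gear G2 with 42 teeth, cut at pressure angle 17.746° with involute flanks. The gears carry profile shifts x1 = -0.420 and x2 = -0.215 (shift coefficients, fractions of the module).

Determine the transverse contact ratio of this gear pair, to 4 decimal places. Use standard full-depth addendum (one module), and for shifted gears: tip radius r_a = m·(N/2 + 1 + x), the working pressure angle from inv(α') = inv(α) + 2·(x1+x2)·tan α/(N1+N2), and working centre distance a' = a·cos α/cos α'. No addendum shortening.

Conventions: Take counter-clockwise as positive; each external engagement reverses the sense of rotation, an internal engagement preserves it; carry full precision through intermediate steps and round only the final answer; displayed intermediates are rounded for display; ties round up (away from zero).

recognized (one external pair, fixed centres): single-mesh tooth geometry, m = 4.897, N1 = 58, N2 = 42
base radii: r_b1 = 135.255607, r_b2 = 97.943715
tip radii: r_a1 = 144.853260, r_a2 = 106.681145
inv(α') = inv(17.746°) + 2·(-0.420-0.215)·tan α/(58+42) = 0.00623511  ⇒  α' = 15.06775°
a' = a·cos α / cos α' = 244.8500·cos 17.746°/cos 15.06775° = 241.502391
action lengths: √(r_a1²−r_b1²) = 51.849665, √(r_a2²−r_b2²) = 42.283511
base pitch p_b = π·m·cos α = 14.652346
CR = (51.849665 + 42.283511 − 241.502391·sin 15.06775°)/14.652346 = 2.139723
contact ratio ≈ 2.1397

2.1397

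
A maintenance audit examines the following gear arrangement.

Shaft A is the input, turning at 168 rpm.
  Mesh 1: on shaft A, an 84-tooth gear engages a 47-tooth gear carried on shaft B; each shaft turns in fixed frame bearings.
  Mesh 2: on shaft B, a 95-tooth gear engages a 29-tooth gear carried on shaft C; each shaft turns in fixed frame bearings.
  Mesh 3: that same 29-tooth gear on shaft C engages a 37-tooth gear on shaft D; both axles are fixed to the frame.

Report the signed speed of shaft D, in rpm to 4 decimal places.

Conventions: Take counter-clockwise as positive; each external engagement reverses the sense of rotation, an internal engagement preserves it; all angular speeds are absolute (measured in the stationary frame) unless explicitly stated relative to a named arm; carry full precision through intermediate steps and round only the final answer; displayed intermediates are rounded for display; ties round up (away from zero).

topology: fixed-axis compound train — 3 meshes, A→D
mesh 1 [84T→47T]: ω = 168.0000×84/47 = 300.2553 rpm, sense flips to −
mesh 2 [95T→29T]: ω = 300.2553×95/29 = 983.5950 rpm, sense flips to +
mesh 3 [29T→37T]: ω = 983.5950×29/37 = 770.9258 rpm, sense flips to −
signed output speed = -770.9258 rpm

-770.9258 rpm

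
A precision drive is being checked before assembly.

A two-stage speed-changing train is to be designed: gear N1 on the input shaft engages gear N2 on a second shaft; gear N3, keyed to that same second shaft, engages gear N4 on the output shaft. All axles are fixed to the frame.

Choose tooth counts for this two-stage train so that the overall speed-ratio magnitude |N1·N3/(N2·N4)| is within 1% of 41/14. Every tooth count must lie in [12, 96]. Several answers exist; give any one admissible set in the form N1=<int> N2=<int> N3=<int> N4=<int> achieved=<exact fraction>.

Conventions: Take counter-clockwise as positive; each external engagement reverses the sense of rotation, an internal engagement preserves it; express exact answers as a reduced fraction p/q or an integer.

N1=12 N2=14 N3=41 N4=12 achieved=41/14

class = fixed-axis compound train [2-stage, 41/14 wanted]
target = 41/14 in lowest terms: an exact hit needs N1·N3 = k·41 and N2·N4 = k·14 for one integer k, every count in [12, 96]; additionally prefer no 1:1 stage (N1 ≠ N2, N3 ≠ N4)
k = 1…11: no 1:1-free in-range split of k·41 and k·14 into factor pairs; take k = 12
k = 12: N1·N3 = 492 = 12·41, N2·N4 = 168 = 14·12
achieved = 12·41/(14·12) = 41/14; |achieved − target| = 0 ≤ 41/1400 ✓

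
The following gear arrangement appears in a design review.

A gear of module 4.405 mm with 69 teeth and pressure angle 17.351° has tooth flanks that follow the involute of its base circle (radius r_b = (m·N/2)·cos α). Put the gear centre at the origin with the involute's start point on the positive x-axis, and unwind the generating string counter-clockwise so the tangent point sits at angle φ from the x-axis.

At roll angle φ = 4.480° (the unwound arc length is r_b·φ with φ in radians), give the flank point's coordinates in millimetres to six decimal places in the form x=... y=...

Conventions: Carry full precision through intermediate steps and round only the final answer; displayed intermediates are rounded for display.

x=145.499848 y=0.023100

topology: single-mesh involute geometry — m = 4.405, N = 69
pitch radius r_p = m·N/2 = 4.405·69/2 = 151.972500
base radius r_b = r_p·cos α = 151.972500·cos 17.351° = 145.057101
roll angle φ = 4.480° = 0.07819075 rad
x = r_b·(cos φ + φ·sin φ) = 145.499848
y = r_b·(sin φ − φ·cos φ) = 0.023100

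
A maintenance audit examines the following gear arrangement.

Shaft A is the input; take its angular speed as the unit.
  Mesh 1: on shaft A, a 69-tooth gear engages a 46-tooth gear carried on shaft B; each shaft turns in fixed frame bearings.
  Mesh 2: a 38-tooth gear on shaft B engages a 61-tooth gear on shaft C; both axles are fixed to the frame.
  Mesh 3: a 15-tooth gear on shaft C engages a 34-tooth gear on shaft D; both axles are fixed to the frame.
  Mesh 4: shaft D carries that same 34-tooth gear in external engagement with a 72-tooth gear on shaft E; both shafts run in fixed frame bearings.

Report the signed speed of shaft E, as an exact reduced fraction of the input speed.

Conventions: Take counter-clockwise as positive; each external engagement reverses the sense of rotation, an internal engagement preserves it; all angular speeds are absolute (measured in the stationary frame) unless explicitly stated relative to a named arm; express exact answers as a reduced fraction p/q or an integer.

95/488

4-mesh fixed-axis compound train (all bearings frame-fixed)
mesh 1 [69T→46T]: |ω|/ω_in = 1×69/46 = 3/2, sense flips to −
mesh 2 [38T→61T]: |ω|/ω_in = (3/2)×38/61 = 57/61, sense flips to +
mesh 3 [15T→34T]: |ω|/ω_in = (57/61)×15/34 = 855/2074, sense flips to −
mesh 4 [34T→72T]: |ω|/ω_in = (855/2074)×34/72 = 95/488, sense flips to +
signed output speed (× input speed) = 95/488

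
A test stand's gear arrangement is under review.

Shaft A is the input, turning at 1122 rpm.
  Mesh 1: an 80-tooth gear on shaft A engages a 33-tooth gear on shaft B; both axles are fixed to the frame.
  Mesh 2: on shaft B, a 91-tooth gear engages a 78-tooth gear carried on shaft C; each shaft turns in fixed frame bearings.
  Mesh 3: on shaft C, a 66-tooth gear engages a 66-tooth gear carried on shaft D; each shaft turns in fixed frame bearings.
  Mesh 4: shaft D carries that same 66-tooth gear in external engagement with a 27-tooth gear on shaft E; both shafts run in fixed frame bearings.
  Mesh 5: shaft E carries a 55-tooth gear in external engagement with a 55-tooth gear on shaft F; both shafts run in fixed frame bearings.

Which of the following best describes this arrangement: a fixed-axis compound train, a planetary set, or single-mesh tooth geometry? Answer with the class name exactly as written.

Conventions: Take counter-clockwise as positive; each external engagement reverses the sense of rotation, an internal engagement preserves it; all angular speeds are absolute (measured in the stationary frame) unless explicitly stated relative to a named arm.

recognized (6 fixed axles, 5 meshes): fixed-axis compound train
classification: fixed-axis compound train

fixed-axis compound train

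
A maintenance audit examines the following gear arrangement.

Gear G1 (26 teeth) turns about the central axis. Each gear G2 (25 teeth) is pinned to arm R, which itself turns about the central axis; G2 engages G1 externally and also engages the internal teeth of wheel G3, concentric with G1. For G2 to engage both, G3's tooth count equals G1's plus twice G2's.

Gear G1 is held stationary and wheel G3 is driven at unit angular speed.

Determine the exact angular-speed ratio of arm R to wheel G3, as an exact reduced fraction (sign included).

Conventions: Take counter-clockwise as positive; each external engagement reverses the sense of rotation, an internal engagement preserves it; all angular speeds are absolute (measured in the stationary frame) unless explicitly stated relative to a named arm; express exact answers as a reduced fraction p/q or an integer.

38/51

recognized (axles ride arm R): planetary set, 26/25/76 teeth
ring teeth: 26 + 2·25 = 76
26(ω_sun−ω_arm) = −76(ω_ring−ω_arm),  ω_sun = 0, ω_ring = 1
26(0−ω_arm) = −76(1−ω_arm)  ⇒  102·ω_arm = 76  ⇒  ω_arm = 38/51
ω_out/ω_in = 38/51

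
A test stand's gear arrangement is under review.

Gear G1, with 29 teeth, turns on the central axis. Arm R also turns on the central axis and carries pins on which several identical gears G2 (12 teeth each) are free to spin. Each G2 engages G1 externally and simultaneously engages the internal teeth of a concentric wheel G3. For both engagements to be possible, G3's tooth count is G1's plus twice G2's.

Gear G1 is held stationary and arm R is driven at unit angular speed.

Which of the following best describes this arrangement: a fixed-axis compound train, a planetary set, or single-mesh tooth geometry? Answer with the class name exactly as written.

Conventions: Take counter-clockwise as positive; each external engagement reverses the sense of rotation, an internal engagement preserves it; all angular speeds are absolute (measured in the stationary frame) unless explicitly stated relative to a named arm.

topology: planetary set — G1 29T / G2 12T / G3 53T, arm = carrier (Willis)
classification: planetary set

planetary set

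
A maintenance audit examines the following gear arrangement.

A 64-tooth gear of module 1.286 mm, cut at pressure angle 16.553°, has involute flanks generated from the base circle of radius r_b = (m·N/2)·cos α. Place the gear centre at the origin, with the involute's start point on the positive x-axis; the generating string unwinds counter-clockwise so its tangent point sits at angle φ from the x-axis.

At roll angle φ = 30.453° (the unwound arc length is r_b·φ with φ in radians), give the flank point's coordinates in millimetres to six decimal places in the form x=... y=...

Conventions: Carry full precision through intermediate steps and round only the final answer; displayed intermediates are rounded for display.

x=44.630926 y=1.919071

class = single-mesh tooth geometry [base-circle involute, m = 1.286, 64T]
pitch radius r_p = m·N/2 = 1.286·64/2 = 41.152000
base radius r_b = r_p·cos α = 41.152000·cos 16.553° = 39.446521
roll angle φ = 30.453° = 0.53150512 rad
x = r_b·(cos φ + φ·sin φ) = 44.630926
y = r_b·(sin φ − φ·cos φ) = 1.919071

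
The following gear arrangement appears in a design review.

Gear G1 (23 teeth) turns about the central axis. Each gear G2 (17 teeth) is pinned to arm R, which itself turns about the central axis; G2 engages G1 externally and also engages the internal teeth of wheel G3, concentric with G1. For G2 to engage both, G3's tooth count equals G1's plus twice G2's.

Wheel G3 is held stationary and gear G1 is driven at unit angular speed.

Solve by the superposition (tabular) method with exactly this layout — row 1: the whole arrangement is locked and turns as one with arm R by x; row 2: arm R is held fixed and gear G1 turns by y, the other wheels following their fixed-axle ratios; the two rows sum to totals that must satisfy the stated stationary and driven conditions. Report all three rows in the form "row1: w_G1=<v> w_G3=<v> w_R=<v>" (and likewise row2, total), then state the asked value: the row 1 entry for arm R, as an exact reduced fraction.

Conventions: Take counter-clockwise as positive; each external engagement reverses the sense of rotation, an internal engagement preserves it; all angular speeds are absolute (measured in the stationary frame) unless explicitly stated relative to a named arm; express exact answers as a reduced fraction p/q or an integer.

row1: w_G1=23/80 w_G3=23/80 w_R=23/80
row2: w_G1=57/80 w_G3=-23/80 w_R=0
total: w_G1=1 w_G3=0 w_R=23/80
asked value: 23/80

recognized (axles ride arm R): planetary set, 23/17/57 teeth
row 1: whole set turns with the arm by x
row 2 — arm fixed, fixed-axis ratios: sun y, ring −(23/57)·y, arm 0
boundary: total ω_ring = x − (23/57)·y = 0 and total ω_sun = x + y = 1  ⇒  y = 57/80, x = 23/80
row 2 ring = −(23/57)·57/80 = -23/80
totals (row 1 + row 2): sun 23/80 + 57/80 = 1, ring 23/80 + (-23/80) = 0, arm 23/80 + 0 = 23/80
asked cell (row1, arm) = 23/80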